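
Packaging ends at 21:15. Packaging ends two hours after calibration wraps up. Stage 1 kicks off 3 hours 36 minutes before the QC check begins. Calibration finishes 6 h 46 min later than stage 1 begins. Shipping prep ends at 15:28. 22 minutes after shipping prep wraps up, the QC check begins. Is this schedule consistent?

No

The QC check starts at 15:28 + 22 min = 15:50.
Stage 1 starts at 15:50 − 216 min = 12:14.
Calibration ends at 12:14 + 406 min = 19:00.
Packaging ends at 19:00 + 120 min = 21:00.
But packaging is also said to end at 21:15 — a 15-minute conflict.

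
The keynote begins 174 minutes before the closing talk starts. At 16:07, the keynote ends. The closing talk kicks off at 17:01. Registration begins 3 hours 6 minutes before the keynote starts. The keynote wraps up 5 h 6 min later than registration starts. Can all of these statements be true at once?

Yes

The keynote starts at 17:01 − 174 min = 14:07.
Registration starts at 14:07 − 186 min = 11:01.
The keynote ends at 11:01 + 306 min = 16:07.
That matches the stated 16:07, so the schedule is consistent.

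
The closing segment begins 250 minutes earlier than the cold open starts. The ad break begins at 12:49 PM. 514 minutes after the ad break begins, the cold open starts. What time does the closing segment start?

5:13 PM

The cold open starts at 12:49 PM + 514 min = 9:23 PM.
The closing segment starts at 9:23 PM − 250 min = 5:13 PM.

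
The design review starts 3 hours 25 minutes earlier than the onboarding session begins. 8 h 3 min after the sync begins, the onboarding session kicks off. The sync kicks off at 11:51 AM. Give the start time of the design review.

4:29 PM

The onboarding session starts at 11:51 AM + 483 min = 7:54 PM.
The design review starts at 7:54 PM − 205 min = 4:29 PM.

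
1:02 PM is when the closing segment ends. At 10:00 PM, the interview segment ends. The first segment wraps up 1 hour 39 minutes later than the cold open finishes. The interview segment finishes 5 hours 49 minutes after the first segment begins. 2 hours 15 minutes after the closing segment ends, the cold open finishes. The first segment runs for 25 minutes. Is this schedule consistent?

The cold open ends at 1:02 PM + 135 min = 3:17 PM.
The first segment ends at 3:17 PM + 99 min = 4:56 PM.
The first segment starts at 4:56 PM − 25 min = 4:31 PM.
The interview segment ends at 4:31 PM + 349 min = 10:20 PM.
But the interview segment is also said to end at 10:00 PM — a 20-minute conflict.

No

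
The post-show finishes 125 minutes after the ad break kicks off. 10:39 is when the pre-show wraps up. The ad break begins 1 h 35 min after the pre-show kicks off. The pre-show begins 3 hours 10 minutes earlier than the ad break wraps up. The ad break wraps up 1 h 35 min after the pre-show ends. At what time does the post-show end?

12:44

The ad break ends at 10:39 + 95 min = 12:14.
The pre-show starts at 12:14 − 190 min = 09:04.
The ad break starts at 09:04 + 95 min = 10:39.
The post-show ends at 10:39 + 125 min = 12:44.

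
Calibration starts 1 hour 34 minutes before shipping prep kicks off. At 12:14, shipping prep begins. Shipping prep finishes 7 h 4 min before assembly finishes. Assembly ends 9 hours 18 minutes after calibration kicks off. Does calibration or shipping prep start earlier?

Calibration starts at 12:14 − 94 min = 10:40.
Calibration starts at 10:40 and shipping prep starts at 12:14, so calibration is first.

calibration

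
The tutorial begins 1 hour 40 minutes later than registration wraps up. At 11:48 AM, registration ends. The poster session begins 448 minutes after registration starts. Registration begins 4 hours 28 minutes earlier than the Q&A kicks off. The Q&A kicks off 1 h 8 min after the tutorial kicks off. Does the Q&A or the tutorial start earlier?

the tutorial

The tutorial starts at 11:48 AM + 100 min = 1:28 PM.
The Q&A starts at 1:28 PM + 68 min = 2:36 PM.
The Q&A starts at 2:36 PM and the tutorial starts at 1:28 PM, so the tutorial is first.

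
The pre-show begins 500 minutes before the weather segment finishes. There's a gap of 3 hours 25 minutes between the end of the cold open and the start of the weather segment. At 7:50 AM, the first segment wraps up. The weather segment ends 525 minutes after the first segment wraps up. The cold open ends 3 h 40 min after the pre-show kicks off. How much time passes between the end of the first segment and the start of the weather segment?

The weather segment ends at 7:50 AM + 525 min = 4:35 PM.
The pre-show starts at 4:35 PM − 500 min = 8:15 AM.
The cold open ends at 8:15 AM + 220 min = 11:55 AM.
The weather segment starts at 11:55 AM + 205 min = 3:20 PM.
From 7:50 AM to 3:20 PM is 7 hours 30 minutes.

7 hours 30 minutes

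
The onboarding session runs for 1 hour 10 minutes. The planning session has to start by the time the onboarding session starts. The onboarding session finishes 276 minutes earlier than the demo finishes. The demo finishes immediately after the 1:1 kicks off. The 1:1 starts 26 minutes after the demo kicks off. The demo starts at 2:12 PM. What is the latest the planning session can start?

8:52 AM

The 1:1 starts at 2:12 PM + 26 min = 2:38 PM.
So the demo ends at 2:38 PM.
The onboarding session ends at 2:38 PM − 276 min = 10:02 AM.
The onboarding session starts at 10:02 AM − 70 min = 8:52 AM.
The planning session is bounded by the onboarding session, so the latest it can start is 8:52 AM.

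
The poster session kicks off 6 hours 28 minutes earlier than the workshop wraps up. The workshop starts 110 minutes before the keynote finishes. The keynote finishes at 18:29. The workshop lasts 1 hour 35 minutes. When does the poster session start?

The workshop starts at 18:29 − 110 min = 16:39.
The workshop ends at 16:39 + 95 min = 18:14.
The poster session starts at 18:14 − 388 min = 11:46.

11:46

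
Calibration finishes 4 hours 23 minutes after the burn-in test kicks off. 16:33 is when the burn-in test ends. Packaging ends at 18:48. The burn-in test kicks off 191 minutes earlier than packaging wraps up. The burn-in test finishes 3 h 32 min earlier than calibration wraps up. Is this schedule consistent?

The burn-in test starts at 18:48 − 191 min = 15:37.
Calibration ends at 15:37 + 263 min = 20:00.
The burn-in test ends at 20:00 − 212 min = 16:28.
But the burn-in test is also said to end at 16:33 — a 5-minute conflict.

No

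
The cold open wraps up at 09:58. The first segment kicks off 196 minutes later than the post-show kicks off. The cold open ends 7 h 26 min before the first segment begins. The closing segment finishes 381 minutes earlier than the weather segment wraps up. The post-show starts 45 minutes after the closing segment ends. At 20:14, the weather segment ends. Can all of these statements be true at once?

No

The closing segment ends at 20:14 − 381 min = 13:53.
The post-show starts at 13:53 + 45 min = 14:38.
The first segment starts at 14:38 + 196 min = 17:54.
The cold open ends at 17:54 − 446 min = 10:28.
But the cold open is also said to end at 09:58 — a 30-minute conflict.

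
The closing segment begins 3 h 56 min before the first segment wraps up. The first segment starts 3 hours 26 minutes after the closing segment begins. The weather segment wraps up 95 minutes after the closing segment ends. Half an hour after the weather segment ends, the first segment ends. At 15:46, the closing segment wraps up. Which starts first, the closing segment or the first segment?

the closing segment

The weather segment ends at 15:46 + 95 min = 17:21.
The first segment ends at 17:21 + 30 min = 17:51.
The closing segment starts at 17:51 − 236 min = 13:55.
The first segment starts at 13:55 + 206 min = 17:21.
The closing segment starts at 13:55 and the first segment starts at 17:21, so the closing segment is first.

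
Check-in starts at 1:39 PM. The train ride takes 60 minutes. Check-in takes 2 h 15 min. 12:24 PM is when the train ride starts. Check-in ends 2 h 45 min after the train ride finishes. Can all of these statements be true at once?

The train ride ends at 12:24 PM + 60 min = 1:24 PM.
Check-in ends at 1:24 PM + 165 min = 4:09 PM.
Check-in starts at 4:09 PM − 135 min = 1:54 PM.
But check-in is also said to start at 1:39 PM — a 15-minute conflict.

No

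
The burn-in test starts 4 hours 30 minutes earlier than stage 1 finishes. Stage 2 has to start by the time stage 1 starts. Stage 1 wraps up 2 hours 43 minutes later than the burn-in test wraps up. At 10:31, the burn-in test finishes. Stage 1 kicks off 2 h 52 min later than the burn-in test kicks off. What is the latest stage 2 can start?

Stage 1 ends at 10:31 + 163 min = 13:14.
The burn-in test starts at 13:14 − 270 min = 08:44.
Stage 1 starts at 08:44 + 172 min = 11:36.
Stage 2 is bounded by stage 1, so the latest it can start is 11:36.

11:36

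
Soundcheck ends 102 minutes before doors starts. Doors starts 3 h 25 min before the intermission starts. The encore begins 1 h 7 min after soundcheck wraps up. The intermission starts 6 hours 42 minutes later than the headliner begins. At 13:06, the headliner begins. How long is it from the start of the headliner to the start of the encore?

The intermission starts at 13:06 + 402 min = 19:48.
Doors starts at 19:48 − 205 min = 16:23.
Soundcheck ends at 16:23 − 102 min = 14:41.
The encore starts at 14:41 + 67 min = 15:48.
From 13:06 to 15:48 is 162 minutes.

162 minutes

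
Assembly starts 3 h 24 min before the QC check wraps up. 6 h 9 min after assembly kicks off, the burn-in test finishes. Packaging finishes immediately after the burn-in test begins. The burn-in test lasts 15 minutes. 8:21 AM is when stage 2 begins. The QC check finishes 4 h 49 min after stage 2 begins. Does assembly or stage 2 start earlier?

The QC check ends at 8:21 AM + 289 min = 1:10 PM.
Assembly starts at 1:10 PM − 204 min = 9:46 AM.
Assembly starts at 9:46 AM and stage 2 starts at 8:21 AM, so stage 2 is first.

stage 2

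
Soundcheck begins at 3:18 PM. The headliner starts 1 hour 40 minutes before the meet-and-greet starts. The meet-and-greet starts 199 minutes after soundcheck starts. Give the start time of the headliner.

The meet-and-greet starts at 3:18 PM + 199 min = 6:37 PM.
The headliner starts at 6:37 PM − 100 min = 4:57 PM.

4:57 PM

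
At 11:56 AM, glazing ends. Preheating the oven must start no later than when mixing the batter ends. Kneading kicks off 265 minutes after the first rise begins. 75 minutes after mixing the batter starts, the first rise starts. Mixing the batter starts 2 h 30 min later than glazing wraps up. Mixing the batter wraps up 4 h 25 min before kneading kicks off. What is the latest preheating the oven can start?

Mixing the batter starts at 11:56 AM + 150 min = 2:26 PM.
The first rise starts at 2:26 PM + 75 min = 3:41 PM.
Kneading starts at 3:41 PM + 265 min = 8:06 PM.
Mixing the batter ends at 8:06 PM − 265 min = 3:41 PM.
Preheating the oven is bounded by mixing the batter, so the latest it can start is 3:41 PM.

3:41 PM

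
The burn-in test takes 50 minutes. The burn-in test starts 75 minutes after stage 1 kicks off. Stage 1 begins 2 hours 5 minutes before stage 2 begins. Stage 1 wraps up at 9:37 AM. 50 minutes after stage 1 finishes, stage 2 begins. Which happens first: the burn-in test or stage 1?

Stage 2 starts at 9:37 AM + 50 min = 10:27 AM.
Stage 1 starts at 10:27 AM − 125 min = 8:22 AM.
The burn-in test starts at 8:22 AM + 75 min = 9:37 AM.
The burn-in test starts at 9:37 AM and stage 1 starts at 8:22 AM, so stage 1 is first.

stage 1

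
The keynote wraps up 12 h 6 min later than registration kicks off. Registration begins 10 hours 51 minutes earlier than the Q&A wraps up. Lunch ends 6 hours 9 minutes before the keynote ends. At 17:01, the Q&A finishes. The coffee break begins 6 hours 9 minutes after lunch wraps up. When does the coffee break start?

18:16

Registration starts at 17:01 − 651 min = 06:10.
The keynote ends at 06:10 + 726 min = 18:16.
Lunch ends at 18:16 − 369 min = 12:07.
The coffee break starts at 12:07 + 369 min = 18:16.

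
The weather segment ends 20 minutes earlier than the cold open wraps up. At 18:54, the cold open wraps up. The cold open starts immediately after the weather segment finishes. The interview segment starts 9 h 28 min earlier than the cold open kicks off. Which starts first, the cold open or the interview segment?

The weather segment ends at 18:54 − 20 min = 18:34.
So the cold open starts at 18:34.
The interview segment starts at 18:34 − 568 min = 09:06.
The cold open starts at 18:34 and the interview segment starts at 09:06, so the interview segment is first.

the interview segment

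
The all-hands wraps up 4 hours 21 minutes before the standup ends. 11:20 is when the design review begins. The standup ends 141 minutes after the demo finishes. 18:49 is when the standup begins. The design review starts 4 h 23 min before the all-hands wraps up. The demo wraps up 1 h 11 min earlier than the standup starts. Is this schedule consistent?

No

The demo ends at 18:49 − 71 min = 17:38.
The standup ends at 17:38 + 141 min = 19:59.
The all-hands ends at 19:59 − 261 min = 15:38.
The design review starts at 15:38 − 263 min = 11:15.
But the design review is also said to start at 11:20 — a 5-minute conflict.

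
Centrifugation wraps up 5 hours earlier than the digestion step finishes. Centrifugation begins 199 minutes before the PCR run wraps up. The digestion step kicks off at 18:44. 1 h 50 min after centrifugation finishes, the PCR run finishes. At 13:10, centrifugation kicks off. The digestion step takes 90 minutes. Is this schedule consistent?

No

The digestion step ends at 18:44 + 90 min = 20:14.
Centrifugation ends at 20:14 − 300 min = 15:14.
The PCR run ends at 15:14 + 110 min = 17:04.
Centrifugation starts at 17:04 − 199 min = 13:45.
But centrifugation is also said to start at 13:10 — a 35-minute conflict.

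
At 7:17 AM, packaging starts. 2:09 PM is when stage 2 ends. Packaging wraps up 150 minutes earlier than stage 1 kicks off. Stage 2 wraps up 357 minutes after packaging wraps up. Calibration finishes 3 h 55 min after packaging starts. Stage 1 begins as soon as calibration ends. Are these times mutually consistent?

No

Calibration ends at 7:17 AM + 235 min = 11:12 AM.
So stage 1 starts at 11:12 AM.
Packaging ends at 11:12 AM − 150 min = 8:42 AM.
Stage 2 ends at 8:42 AM + 357 min = 2:39 PM.
But stage 2 is also said to end at 2:09 PM — a 30-minute conflict.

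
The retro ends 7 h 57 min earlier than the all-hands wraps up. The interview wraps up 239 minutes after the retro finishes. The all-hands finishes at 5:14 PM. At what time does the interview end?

1:16 PM

The retro ends at 5:14 PM − 477 min = 9:17 AM.
The interview ends at 9:17 AM + 239 min = 1:16 PM.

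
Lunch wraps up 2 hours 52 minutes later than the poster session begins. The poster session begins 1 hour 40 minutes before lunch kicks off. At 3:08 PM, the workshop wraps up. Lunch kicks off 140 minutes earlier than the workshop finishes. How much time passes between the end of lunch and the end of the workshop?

68 minutes

Lunch starts at 3:08 PM − 140 min = 12:48 PM.
The poster session starts at 12:48 PM − 100 min = 11:08 AM.
Lunch ends at 11:08 AM + 172 min = 2:00 PM.
From 2:00 PM to 3:08 PM is 68 minutes.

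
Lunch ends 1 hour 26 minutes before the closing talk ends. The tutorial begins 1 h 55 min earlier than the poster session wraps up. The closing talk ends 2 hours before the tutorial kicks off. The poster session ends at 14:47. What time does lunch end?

The tutorial starts at 14:47 − 115 min = 12:52.
The closing talk ends at 12:52 − 120 min = 10:52.
Lunch ends at 10:52 − 86 min = 09:26.

09:26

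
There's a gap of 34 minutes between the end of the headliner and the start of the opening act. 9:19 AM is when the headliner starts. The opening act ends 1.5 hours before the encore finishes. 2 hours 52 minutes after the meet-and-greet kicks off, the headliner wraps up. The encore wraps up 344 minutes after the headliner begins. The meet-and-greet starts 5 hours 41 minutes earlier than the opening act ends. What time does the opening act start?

11:18 AM

The encore ends at 9:19 AM + 344 min = 3:03 PM.
The opening act ends at 3:03 PM − 90 min = 1:33 PM.
The meet-and-greet starts at 1:33 PM − 341 min = 7:52 AM.
The headliner ends at 7:52 AM + 172 min = 10:44 AM.
The opening act starts at 10:44 AM + 34 min = 11:18 AM.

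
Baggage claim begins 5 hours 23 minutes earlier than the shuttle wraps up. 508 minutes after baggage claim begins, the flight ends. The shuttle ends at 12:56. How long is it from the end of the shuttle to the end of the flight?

3 hours 5 minutes

Baggage claim starts at 12:56 − 323 min = 07:33.
The flight ends at 07:33 + 508 min = 16:01.
From 12:56 to 16:01 is 3 hours 5 minutes.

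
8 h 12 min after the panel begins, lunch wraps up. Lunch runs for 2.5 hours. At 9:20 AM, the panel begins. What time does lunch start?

Lunch ends at 9:20 AM + 492 min = 5:32 PM.
Lunch starts at 5:32 PM − 150 min = 3:02 PM.

3:02 PM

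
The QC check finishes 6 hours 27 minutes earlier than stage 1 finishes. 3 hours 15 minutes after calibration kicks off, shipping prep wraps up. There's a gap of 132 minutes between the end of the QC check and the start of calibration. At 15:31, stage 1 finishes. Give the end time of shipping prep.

The QC check ends at 15:31 − 387 min = 09:04.
Calibration starts at 09:04 + 132 min = 11:16.
Shipping prep ends at 11:16 + 195 min = 14:31.

14:31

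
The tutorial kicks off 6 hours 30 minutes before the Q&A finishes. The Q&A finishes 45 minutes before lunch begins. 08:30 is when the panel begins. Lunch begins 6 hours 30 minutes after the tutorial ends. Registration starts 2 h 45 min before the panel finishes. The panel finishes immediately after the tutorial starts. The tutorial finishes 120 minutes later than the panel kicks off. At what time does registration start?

07:00

The tutorial ends at 08:30 + 120 min = 10:30.
Lunch starts at 10:30 + 390 min = 17:00.
The Q&A ends at 17:00 − 45 min = 16:15.
The tutorial starts at 16:15 − 390 min = 09:45.
So the panel ends at 09:45.
Registration starts at 09:45 − 165 min = 07:00.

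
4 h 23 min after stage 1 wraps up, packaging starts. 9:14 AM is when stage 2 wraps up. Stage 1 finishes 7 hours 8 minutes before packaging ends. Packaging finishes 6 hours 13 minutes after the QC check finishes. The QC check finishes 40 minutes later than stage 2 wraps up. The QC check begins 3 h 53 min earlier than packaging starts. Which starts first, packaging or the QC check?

the QC check

The QC check ends at 9:14 AM + 40 min = 9:54 AM.
Packaging ends at 9:54 AM + 373 min = 4:07 PM.
Stage 1 ends at 4:07 PM − 428 min = 8:59 AM.
Packaging starts at 8:59 AM + 263 min = 1:22 PM.
The QC check starts at 1:22 PM − 233 min = 9:29 AM.
Packaging starts at 1:22 PM and the QC check starts at 9:29 AM, so the QC check is first.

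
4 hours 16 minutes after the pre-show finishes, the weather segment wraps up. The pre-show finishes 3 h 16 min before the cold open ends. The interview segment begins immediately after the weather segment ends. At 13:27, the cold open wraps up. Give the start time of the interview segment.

The pre-show ends at 13:27 − 196 min = 10:11.
The weather segment ends at 10:11 + 256 min = 14:27.
So the interview segment starts at 14:27.

14:27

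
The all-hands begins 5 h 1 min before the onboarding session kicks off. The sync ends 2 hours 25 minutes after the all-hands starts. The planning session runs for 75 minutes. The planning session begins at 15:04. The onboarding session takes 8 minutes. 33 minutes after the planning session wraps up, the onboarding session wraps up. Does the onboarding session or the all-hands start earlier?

the all-hands

The planning session ends at 15:04 + 75 min = 16:19.
The onboarding session ends at 16:19 + 33 min = 16:52.
The onboarding session starts at 16:52 − 8 min = 16:44.
The all-hands starts at 16:44 − 301 min = 11:43.
The onboarding session starts at 16:44 and the all-hands starts at 11:43, so the all-hands is first.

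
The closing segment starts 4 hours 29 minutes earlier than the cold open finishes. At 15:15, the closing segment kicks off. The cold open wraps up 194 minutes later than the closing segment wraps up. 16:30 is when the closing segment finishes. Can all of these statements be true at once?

The cold open ends at 16:30 + 194 min = 19:44.
The closing segment starts at 19:44 − 269 min = 15:15.
That matches the stated 15:15, so the schedule is consistent.

Yes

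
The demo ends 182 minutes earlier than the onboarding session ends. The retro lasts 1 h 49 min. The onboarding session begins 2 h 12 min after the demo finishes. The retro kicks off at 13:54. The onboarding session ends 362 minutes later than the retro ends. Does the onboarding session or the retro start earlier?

the retro

The retro ends at 13:54 + 109 min = 15:43.
The onboarding session ends at 15:43 + 362 min = 21:45.
The demo ends at 21:45 − 182 min = 18:43.
The onboarding session starts at 18:43 + 132 min = 20:55.
The onboarding session starts at 20:55 and the retro starts at 13:54, so the retro is first.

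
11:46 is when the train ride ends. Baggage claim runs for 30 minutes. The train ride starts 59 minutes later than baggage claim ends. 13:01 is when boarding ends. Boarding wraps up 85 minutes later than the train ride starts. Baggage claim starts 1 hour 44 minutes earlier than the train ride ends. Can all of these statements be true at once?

No

Baggage claim starts at 11:46 − 104 min = 10:02.
Baggage claim ends at 10:02 + 30 min = 10:32.
The train ride starts at 10:32 + 59 min = 11:31.
Boarding ends at 11:31 + 85 min = 12:56.
But boarding is also said to end at 13:01 — a 5-minute conflict.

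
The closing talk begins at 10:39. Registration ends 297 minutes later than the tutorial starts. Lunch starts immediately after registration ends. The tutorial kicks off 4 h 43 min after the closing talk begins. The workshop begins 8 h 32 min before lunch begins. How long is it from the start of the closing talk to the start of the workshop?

The tutorial starts at 10:39 + 283 min = 15:22.
Registration ends at 15:22 + 297 min = 20:19.
So lunch starts at 20:19.
The workshop starts at 20:19 − 512 min = 11:47.
From 10:39 to 11:47 is 1 hour 8 minutes.

1 hour 8 minutes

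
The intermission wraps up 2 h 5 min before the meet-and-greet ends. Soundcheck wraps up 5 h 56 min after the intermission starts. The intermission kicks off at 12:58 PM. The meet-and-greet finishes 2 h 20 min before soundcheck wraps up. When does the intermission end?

2:29 PM

Soundcheck ends at 12:58 PM + 356 min = 6:54 PM.
The meet-and-greet ends at 6:54 PM − 140 min = 4:34 PM.
The intermission ends at 4:34 PM − 125 min = 2:29 PM.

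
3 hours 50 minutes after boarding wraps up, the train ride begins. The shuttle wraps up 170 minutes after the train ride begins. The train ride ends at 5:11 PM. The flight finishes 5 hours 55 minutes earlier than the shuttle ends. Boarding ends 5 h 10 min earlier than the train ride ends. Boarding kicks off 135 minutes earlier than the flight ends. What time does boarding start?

Boarding ends at 5:11 PM − 310 min = 12:01 PM.
The train ride starts at 12:01 PM + 230 min = 3:51 PM.
The shuttle ends at 3:51 PM + 170 min = 6:41 PM.
The flight ends at 6:41 PM − 355 min = 12:46 PM.
Boarding starts at 12:46 PM − 135 min = 10:31 AM.

10:31 AM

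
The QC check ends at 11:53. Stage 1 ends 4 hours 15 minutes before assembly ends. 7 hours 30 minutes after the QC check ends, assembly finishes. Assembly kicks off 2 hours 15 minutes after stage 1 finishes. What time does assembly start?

Assembly ends at 11:53 + 450 min = 19:23.
Stage 1 ends at 19:23 − 255 min = 15:08.
Assembly starts at 15:08 + 135 min = 17:23.

17:23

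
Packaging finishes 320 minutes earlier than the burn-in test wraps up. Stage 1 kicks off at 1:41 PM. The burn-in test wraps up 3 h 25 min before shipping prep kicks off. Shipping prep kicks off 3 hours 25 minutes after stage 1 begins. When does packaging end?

Shipping prep starts at 1:41 PM + 205 min = 5:06 PM.
The burn-in test ends at 5:06 PM − 205 min = 1:41 PM.
Packaging ends at 1:41 PM − 320 min = 8:21 AM.

8:21 AM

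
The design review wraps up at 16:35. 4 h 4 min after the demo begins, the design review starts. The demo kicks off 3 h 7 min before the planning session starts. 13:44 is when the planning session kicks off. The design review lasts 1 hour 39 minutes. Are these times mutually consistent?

No

The demo starts at 13:44 − 187 min = 10:37.
The design review starts at 10:37 + 244 min = 14:41.
The design review ends at 14:41 + 99 min = 16:20.
But the design review is also said to end at 16:35 — a 15-minute conflict.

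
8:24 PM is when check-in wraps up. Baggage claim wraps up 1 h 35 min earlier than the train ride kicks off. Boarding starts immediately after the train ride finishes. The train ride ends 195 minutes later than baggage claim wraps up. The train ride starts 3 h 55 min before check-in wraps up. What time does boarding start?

6:09 PM

The train ride starts at 8:24 PM − 235 min = 4:29 PM.
Baggage claim ends at 4:29 PM − 95 min = 2:54 PM.
The train ride ends at 2:54 PM + 195 min = 6:09 PM.
So boarding starts at 6:09 PM.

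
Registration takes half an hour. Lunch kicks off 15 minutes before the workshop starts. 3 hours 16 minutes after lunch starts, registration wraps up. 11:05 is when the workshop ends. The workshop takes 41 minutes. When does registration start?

12:55

The workshop starts at 11:05 − 41 min = 10:24.
Lunch starts at 10:24 − 15 min = 10:09.
Registration ends at 10:09 + 196 min = 13:25.
Registration starts at 13:25 − 30 min = 12:55.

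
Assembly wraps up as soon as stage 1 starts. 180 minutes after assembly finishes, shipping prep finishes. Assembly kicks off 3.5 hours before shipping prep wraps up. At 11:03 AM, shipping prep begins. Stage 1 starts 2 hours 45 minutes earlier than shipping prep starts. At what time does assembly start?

Stage 1 starts at 11:03 AM − 165 min = 8:18 AM.
So assembly ends at 8:18 AM.
Shipping prep ends at 8:18 AM + 180 min = 11:18 AM.
Assembly starts at 11:18 AM − 210 min = 7:48 AM.

7:48 AM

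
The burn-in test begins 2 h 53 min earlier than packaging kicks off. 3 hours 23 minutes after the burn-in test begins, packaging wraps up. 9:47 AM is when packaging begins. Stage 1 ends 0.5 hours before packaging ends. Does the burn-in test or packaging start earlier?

the burn-in test

The burn-in test starts at 9:47 AM − 173 min = 6:54 AM.
The burn-in test starts at 6:54 AM and packaging starts at 9:47 AM, so the burn-in test is first.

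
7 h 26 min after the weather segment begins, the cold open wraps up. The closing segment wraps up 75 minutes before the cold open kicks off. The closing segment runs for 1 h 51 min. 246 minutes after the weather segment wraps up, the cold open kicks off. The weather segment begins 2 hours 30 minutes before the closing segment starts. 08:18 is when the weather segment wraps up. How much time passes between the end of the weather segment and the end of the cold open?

The cold open starts at 08:18 + 246 min = 12:24.
The closing segment ends at 12:24 − 75 min = 11:09.
The closing segment starts at 11:09 − 111 min = 09:18.
The weather segment starts at 09:18 − 150 min = 06:48.
The cold open ends at 06:48 + 446 min = 14:14.
From 08:18 to 14:14 is 5 h 56 min.

5 h 56 min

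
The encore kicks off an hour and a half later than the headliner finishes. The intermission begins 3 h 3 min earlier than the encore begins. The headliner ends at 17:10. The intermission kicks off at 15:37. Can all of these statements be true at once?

The encore starts at 17:10 + 90 min = 18:40.
The intermission starts at 18:40 − 183 min = 15:37.
That matches the stated 15:37, so the schedule is consistent.

Yes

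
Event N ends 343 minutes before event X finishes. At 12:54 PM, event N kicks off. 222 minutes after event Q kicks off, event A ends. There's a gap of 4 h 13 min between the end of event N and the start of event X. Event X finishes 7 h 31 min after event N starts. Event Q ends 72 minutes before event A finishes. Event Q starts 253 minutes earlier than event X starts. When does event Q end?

Event X ends at 12:54 PM + 451 min = 8:25 PM.
Event N ends at 8:25 PM − 343 min = 2:42 PM.
Event X starts at 2:42 PM + 253 min = 6:55 PM.
Event Q starts at 6:55 PM − 253 min = 2:42 PM.
Event A ends at 2:42 PM + 222 min = 6:24 PM.
Event Q ends at 6:24 PM − 72 min = 5:12 PM.

5:12 PM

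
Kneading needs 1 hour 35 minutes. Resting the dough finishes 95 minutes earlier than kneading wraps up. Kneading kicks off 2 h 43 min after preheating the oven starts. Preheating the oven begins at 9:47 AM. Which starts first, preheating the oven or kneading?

preheating the oven

Kneading starts at 9:47 AM + 163 min = 12:30 PM.
Preheating the oven starts at 9:47 AM and kneading starts at 12:30 PM, so preheating the oven is first.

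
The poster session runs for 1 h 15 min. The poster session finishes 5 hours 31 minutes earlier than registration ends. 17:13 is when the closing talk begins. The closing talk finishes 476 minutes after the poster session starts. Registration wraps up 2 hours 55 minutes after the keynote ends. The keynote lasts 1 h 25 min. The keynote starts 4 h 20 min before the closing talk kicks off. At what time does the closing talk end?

18:23

The keynote starts at 17:13 − 260 min = 12:53.
The keynote ends at 12:53 + 85 min = 14:18.
Registration ends at 14:18 + 175 min = 17:13.
The poster session ends at 17:13 − 331 min = 11:42.
The poster session starts at 11:42 − 75 min = 10:27.
The closing talk ends at 10:27 + 476 min = 18:23.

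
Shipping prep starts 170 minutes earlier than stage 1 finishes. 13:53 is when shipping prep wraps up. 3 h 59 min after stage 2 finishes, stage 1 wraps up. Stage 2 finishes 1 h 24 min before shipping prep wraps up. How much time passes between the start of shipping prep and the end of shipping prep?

Stage 2 ends at 13:53 − 84 min = 12:29.
Stage 1 ends at 12:29 + 239 min = 16:28.
Shipping prep starts at 16:28 − 170 min = 13:38.
From 13:38 to 13:53 is 15 minutes.

15 minutes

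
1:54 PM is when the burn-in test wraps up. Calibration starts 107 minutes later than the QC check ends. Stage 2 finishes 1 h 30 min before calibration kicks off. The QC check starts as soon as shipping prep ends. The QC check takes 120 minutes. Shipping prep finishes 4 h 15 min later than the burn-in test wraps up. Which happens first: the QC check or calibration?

Shipping prep ends at 1:54 PM + 255 min = 6:09 PM.
So the QC check starts at 6:09 PM.
The QC check ends at 6:09 PM + 120 min = 8:09 PM.
Calibration starts at 8:09 PM + 107 min = 9:56 PM.
The QC check starts at 6:09 PM and calibration starts at 9:56 PM, so the QC check is first.

the QC check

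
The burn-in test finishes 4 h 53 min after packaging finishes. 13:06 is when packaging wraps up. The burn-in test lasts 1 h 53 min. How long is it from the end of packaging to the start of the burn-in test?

180 minutes

The burn-in test ends at 13:06 + 293 min = 17:59.
The burn-in test starts at 17:59 − 113 min = 16:06.
From 13:06 to 16:06 is 180 minutes.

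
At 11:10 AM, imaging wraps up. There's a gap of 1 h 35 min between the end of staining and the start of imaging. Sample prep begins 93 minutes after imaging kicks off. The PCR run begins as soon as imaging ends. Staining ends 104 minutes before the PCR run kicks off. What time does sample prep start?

12:34 PM

The PCR run starts at 11:10 AM.
Staining ends at 11:10 AM − 104 min = 9:26 AM.
Imaging starts at 9:26 AM + 95 min = 11:01 AM.
Sample prep starts at 11:01 AM + 93 min = 12:34 PM.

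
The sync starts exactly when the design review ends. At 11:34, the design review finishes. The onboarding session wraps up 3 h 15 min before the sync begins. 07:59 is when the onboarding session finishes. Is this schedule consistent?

No

The sync starts at 11:34.
The onboarding session ends at 11:34 − 195 min = 08:19.
But the onboarding session is also said to end at 07:59 — a 20-minute conflict.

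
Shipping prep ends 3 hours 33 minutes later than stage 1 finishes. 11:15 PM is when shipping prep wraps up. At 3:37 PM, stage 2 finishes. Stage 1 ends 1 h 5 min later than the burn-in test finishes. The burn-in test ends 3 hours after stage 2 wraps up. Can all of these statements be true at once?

Yes

The burn-in test ends at 3:37 PM + 180 min = 6:37 PM.
Stage 1 ends at 6:37 PM + 65 min = 7:42 PM.
Shipping prep ends at 7:42 PM + 213 min = 11:15 PM.
That matches the stated 11:15 PM, so the schedule is consistent.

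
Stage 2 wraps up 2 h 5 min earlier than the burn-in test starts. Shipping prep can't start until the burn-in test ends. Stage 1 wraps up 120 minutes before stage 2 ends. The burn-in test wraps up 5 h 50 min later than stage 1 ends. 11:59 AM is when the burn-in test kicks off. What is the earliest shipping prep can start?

1:44 PM

Stage 2 ends at 11:59 AM − 125 min = 9:54 AM.
Stage 1 ends at 9:54 AM − 120 min = 7:54 AM.
The burn-in test ends at 7:54 AM + 350 min = 1:44 PM.
Shipping prep is bounded by the burn-in test, so the earliest it can start is 1:44 PM.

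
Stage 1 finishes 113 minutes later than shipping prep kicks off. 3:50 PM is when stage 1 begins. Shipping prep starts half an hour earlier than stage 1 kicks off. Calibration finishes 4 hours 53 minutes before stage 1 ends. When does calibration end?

12:20 PM

Shipping prep starts at 3:50 PM − 30 min = 3:20 PM.
Stage 1 ends at 3:20 PM + 113 min = 5:13 PM.
Calibration ends at 5:13 PM − 293 min = 12:20 PM.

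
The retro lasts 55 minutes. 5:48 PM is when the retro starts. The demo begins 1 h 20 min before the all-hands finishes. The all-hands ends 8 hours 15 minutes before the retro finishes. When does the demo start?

9:08 AM

The retro ends at 5:48 PM + 55 min = 6:43 PM.
The all-hands ends at 6:43 PM − 495 min = 10:28 AM.
The demo starts at 10:28 AM − 80 min = 9:08 AM.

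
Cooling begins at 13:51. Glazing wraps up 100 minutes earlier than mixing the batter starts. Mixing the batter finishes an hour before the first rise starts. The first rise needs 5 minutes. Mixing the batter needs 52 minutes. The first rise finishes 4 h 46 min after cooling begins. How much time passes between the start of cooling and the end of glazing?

The first rise ends at 13:51 + 286 min = 18:37.
The first rise starts at 18:37 − 5 min = 18:32.
Mixing the batter ends at 18:32 − 60 min = 17:32.
Mixing the batter starts at 17:32 − 52 min = 16:40.
Glazing ends at 16:40 − 100 min = 15:00.
From 13:51 to 15:00 is 1 hour 9 minutes.

1 hour 9 minutes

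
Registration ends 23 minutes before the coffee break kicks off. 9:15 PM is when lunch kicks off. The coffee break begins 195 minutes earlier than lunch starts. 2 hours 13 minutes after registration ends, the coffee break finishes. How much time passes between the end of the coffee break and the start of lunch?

85 minutes

The coffee break starts at 9:15 PM − 195 min = 6:00 PM.
Registration ends at 6:00 PM − 23 min = 5:37 PM.
The coffee break ends at 5:37 PM + 133 min = 7:50 PM.
From 7:50 PM to 9:15 PM is 85 minutes.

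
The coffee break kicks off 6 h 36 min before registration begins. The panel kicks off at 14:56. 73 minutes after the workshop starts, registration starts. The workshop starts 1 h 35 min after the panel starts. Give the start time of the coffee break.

11:08

The workshop starts at 14:56 + 95 min = 16:31.
Registration starts at 16:31 + 73 min = 17:44.
The coffee break starts at 17:44 − 396 min = 11:08.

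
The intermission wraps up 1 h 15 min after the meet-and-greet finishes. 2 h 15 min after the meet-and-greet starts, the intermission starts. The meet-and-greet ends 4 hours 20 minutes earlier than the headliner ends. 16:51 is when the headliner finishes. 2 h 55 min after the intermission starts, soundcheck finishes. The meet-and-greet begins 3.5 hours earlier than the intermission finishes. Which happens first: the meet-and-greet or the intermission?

The meet-and-greet ends at 16:51 − 260 min = 12:31.
The intermission ends at 12:31 + 75 min = 13:46.
The meet-and-greet starts at 13:46 − 210 min = 10:16.
The intermission starts at 10:16 + 135 min = 12:31.
The meet-and-greet starts at 10:16 and the intermission starts at 12:31, so the meet-and-greet is first.

the meet-and-greet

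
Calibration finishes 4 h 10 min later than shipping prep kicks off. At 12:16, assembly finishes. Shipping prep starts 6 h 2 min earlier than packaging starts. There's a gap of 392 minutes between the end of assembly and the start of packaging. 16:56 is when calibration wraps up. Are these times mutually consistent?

Packaging starts at 12:16 + 392 min = 18:48.
Shipping prep starts at 18:48 − 362 min = 12:46.
Calibration ends at 12:46 + 250 min = 16:56.
That matches the stated 16:56, so the schedule is consistent.

Yes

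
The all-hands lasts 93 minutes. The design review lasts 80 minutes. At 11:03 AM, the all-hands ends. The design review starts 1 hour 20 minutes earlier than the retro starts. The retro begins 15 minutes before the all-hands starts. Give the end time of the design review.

The all-hands starts at 11:03 AM − 93 min = 9:30 AM.
The retro starts at 9:30 AM − 15 min = 9:15 AM.
The design review starts at 9:15 AM − 80 min = 7:55 AM.
The design review ends at 7:55 AM + 80 min = 9:15 AM.

9:15 AM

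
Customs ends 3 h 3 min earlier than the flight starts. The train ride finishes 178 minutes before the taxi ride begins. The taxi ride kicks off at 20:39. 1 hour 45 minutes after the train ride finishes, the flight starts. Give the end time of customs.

The train ride ends at 20:39 − 178 min = 17:41.
The flight starts at 17:41 + 105 min = 19:26.
Customs ends at 19:26 − 183 min = 16:23.

16:23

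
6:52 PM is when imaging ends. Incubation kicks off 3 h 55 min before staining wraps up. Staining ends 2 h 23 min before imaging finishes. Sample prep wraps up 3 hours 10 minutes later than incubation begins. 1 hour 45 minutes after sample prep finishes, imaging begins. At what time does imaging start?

5:29 PM

Staining ends at 6:52 PM − 143 min = 4:29 PM.
Incubation starts at 4:29 PM − 235 min = 12:34 PM.
Sample prep ends at 12:34 PM + 190 min = 3:44 PM.
Imaging starts at 3:44 PM + 105 min = 5:29 PM.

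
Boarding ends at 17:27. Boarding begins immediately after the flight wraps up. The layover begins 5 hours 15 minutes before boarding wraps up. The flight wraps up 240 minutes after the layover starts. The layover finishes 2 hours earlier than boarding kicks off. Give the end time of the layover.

The layover starts at 17:27 − 315 min = 12:12.
The flight ends at 12:12 + 240 min = 16:12.
So boarding starts at 16:12.
The layover ends at 16:12 − 120 min = 14:12.

14:12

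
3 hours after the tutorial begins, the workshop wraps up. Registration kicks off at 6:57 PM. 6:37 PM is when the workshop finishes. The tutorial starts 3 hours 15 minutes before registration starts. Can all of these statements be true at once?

No

The tutorial starts at 6:57 PM − 195 min = 3:42 PM.
The workshop ends at 3:42 PM + 180 min = 6:42 PM.
But the workshop is also said to end at 6:37 PM — a 5-minute conflict.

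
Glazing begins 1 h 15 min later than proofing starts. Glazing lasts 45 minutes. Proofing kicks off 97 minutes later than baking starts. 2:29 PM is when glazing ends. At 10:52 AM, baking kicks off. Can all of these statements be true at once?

Yes

Proofing starts at 10:52 AM + 97 min = 12:29 PM.
Glazing starts at 12:29 PM + 75 min = 1:44 PM.
Glazing ends at 1:44 PM + 45 min = 2:29 PM.
That matches the stated 2:29 PM, so the schedule is consistent.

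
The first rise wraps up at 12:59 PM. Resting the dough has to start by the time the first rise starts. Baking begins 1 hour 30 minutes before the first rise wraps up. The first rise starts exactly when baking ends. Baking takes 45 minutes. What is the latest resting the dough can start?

Baking starts at 12:59 PM − 90 min = 11:29 AM.
Baking ends at 11:29 AM + 45 min = 12:14 PM.
So the first rise starts at 12:14 PM.
Resting the dough is bounded by the first rise, so the latest it can start is 12:14 PM.

12:14 PM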